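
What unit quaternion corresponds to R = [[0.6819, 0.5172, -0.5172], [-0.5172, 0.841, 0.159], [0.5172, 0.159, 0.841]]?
0.917 - 0.282j - 0.282k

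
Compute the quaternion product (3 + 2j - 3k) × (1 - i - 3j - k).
6 - 14i - 4j - 4k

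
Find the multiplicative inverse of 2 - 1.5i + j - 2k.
0.1778 + 0.1333i - 0.0889j + 0.1778k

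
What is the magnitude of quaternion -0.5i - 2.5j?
2.55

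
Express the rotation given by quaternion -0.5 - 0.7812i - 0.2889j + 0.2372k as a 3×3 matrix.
[[0.7205, 0.6886, -0.0817], [0.2142, -0.3331, -0.9183], [-0.6595, 0.6441, -0.3875]]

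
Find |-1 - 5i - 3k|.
√35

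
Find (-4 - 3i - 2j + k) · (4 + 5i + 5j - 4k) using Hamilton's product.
13 - 29i - 35j + 15k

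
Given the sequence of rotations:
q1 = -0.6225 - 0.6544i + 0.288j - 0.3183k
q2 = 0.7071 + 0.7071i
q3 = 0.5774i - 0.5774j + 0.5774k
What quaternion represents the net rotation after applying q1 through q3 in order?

q2 · q1 = 0.0226 - 0.9029i + 0.4287j - 0.0214k
q3 · q2 · q1 = 0.7812 - 0.2221i - 0.522j - 0.2608k
0.7812 - 0.2221i - 0.522j - 0.2608k


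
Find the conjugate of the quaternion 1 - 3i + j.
1 + 3i - j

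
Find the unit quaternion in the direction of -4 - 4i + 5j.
-0.5298 - 0.5298i + 0.6623j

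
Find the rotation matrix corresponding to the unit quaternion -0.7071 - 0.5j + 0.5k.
[[0, 0.7071, 0.7071], [-0.7071, 0.5, -0.5], [-0.7071, -0.5, 0.5]]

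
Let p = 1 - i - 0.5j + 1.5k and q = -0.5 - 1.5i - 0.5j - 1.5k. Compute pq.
0.5i - 4j - 2.5k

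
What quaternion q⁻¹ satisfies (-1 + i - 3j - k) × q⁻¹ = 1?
-0.0833 - 0.0833i + 0.25j + 0.0833k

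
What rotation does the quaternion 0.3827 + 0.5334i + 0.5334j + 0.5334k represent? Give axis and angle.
axis = (√3/3, √3/3, √3/3), θ = 3π/4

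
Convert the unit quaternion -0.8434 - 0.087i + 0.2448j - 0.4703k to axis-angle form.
axis = (-0.1619, 0.4556, -0.8753), θ = 295°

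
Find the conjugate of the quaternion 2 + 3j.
2 - 3j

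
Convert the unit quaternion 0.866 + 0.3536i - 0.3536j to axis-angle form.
axis = (√2/2, -√2/2, 0), θ = π/3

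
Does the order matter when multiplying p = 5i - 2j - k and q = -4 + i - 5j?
Yes: pq = -15 - 25i + 7j - 19k ≠ -15 - 15i + 9j + 27k = qp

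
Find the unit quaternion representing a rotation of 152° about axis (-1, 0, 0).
0.2419 - 0.9703i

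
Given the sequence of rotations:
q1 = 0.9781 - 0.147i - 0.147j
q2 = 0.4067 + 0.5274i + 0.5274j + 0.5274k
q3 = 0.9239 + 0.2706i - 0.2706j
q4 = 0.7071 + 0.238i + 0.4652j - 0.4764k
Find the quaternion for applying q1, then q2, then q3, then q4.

q2 · q1 = 0.5528 + 0.5336i + 0.3785j + 0.5158k
q3 · q2 · q1 = 0.4688 + 0.503i + 0.0605j + 0.7234k
q4 · q3 · q2 · q1 = 0.5283 + 0.8326i - 0.1509j + 0.0686k
0.5283 + 0.8326i - 0.1509j + 0.0686k


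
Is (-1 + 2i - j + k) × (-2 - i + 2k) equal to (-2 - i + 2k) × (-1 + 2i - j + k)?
No: pq = 2 - 5i - 3j - 5k ≠ 2 - i + 7j - 3k = qp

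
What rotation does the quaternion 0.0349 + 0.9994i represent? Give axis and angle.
axis = (1, 0, 0), θ = 176°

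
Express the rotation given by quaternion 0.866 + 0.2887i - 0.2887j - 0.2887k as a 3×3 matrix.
[[0.6666, 0.3333, -0.6667], [-0.6667, 0.6666, -0.3333], [0.3333, 0.6667, 0.6666]]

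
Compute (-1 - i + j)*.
-1 + i - j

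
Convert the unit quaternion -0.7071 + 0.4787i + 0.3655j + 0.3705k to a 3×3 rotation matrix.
[[0.4583, 0.8739, -0.1622], [-0.174, 0.2672, 0.9478], [0.8716, -0.4061, 0.2745]]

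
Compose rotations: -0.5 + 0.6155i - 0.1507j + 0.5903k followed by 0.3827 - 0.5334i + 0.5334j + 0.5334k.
-0.0975 + 0.8975i + 0.3188j - 0.2887k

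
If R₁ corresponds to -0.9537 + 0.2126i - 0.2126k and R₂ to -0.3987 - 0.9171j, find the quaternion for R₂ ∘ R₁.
0.3802 + 0.1102i + 0.8746j + 0.2797k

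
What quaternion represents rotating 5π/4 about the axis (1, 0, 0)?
-0.3827 + 0.9239i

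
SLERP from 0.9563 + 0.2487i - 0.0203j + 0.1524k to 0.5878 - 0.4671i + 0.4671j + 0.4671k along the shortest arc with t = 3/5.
0.8459 - 0.1999i + 0.3068j + 0.3877k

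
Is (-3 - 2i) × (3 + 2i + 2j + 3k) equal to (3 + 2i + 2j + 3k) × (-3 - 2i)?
No: pq = -5 - 12i - 13k ≠ -5 - 12i - 12j - 5k = qp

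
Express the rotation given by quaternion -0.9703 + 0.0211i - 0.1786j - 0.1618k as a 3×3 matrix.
[[0.8838, -0.3215, 0.3398], [0.3065, 0.9468, 0.0987], [-0.3534, 0.0168, 0.9353]]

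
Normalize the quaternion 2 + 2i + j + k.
0.6325 + 0.6325i + 0.3162j + 0.3162k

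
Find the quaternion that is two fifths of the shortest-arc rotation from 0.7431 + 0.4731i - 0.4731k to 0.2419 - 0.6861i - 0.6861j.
0.4349 + 0.7352i + 0.3743j - 0.3609k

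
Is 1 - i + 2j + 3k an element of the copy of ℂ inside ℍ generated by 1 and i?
No. The quaternion 1 - i + 2j + 3k has j-coefficient y = 2 and k-coefficient z = 3, not both zero, so it does not lie in the complex subalgebra spanned by 1 and i.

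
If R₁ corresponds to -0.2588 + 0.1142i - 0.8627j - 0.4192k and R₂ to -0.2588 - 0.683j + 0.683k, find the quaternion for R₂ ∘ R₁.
-0.2359 + 0.846i + 0.478j + 0.0097k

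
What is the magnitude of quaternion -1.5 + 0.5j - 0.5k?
1.658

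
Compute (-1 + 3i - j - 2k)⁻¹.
-0.0667 - 0.2i + 0.0667j + 0.1333k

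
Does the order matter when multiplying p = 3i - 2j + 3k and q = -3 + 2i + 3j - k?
Yes: pq = 3 - 16i + 15j + 4k ≠ 3 - 2i - 3j - 22k = qp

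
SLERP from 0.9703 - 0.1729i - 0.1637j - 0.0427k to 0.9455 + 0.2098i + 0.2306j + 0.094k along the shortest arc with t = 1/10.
0.9825 - 0.1351i - 0.1245j - 0.0289k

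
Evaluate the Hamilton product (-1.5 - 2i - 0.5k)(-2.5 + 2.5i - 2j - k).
8.25 + 0.25i - 0.25j + 6.75k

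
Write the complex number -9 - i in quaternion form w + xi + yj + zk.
-9 - i + 0j + 0k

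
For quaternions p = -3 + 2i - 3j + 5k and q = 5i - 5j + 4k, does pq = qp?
No: pq = -45 - 2i + 32j - 7k ≠ -45 - 28i - 2j - 17k = qp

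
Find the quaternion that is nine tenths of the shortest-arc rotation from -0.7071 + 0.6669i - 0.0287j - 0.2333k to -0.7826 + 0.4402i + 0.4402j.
-0.787 + 0.4712i + 0.3975j - 0.0247k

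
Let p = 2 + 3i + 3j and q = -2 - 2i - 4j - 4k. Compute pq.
14 - 22i - 2j - 14k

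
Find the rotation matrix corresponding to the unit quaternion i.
[[1, 0, 0], [0, -1, 0], [0, 0, -1]]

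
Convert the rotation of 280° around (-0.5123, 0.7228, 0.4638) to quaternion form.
-0.766 - 0.3293i + 0.4646j + 0.2981k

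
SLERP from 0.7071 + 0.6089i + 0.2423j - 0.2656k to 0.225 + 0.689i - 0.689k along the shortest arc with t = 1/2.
0.4966 + 0.6915i + 0.1291j - 0.5086k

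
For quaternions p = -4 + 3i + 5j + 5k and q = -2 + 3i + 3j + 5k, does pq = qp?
No: pq = -41 - 8i - 22j - 36k ≠ -41 - 28i - 22j - 24k = qp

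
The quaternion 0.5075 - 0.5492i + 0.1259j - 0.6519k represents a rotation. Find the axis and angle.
axis = (-0.6374, 0.1461, -0.7566), θ = 119°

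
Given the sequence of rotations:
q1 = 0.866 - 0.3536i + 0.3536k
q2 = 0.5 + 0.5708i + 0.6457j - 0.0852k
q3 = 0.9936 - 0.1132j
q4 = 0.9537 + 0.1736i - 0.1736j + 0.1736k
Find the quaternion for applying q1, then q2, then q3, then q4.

q2 · q1 = 0.665 + 0.5458i + 0.3875j + 0.3313k
q3 · q2 · q1 = 0.7046 + 0.5048i + 0.3097j + 0.391k
q4 · q3 · q2 · q1 = 0.5702 + 0.4821i + 0.1928j + 0.6366k
0.5702 + 0.4821i + 0.1928j + 0.6366k


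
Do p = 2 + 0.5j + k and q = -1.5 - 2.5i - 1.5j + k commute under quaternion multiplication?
No: pq = -3.25 - 3i - 6.25j + 1.75k ≠ -3.25 - 7i - 1.25j - 0.75k = qp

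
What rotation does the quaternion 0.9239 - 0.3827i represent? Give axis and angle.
axis = (-1, 0, 0), θ = π/4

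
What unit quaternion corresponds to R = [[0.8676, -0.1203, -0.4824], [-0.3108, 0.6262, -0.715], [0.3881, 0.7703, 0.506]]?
0.866 + 0.4288i - 0.2513j - 0.055k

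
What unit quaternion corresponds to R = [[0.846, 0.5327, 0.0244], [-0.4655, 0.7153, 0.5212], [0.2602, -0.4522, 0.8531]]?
0.9239 - 0.2634i - 0.0638j - 0.2701k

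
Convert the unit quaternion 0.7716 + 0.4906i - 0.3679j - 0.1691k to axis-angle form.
axis = (0.7713, -0.5784, -0.2658), θ = 79°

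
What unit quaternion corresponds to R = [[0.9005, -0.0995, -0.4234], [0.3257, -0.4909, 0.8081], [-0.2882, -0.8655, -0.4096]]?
-0.5 + 0.8368i + 0.0676j - 0.2126k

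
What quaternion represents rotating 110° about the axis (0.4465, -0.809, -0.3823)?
0.5736 + 0.3658i - 0.6627j - 0.3132k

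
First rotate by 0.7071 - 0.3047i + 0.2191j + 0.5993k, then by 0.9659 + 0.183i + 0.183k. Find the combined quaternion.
0.6291 - 0.205i + 0.0462j + 0.7484k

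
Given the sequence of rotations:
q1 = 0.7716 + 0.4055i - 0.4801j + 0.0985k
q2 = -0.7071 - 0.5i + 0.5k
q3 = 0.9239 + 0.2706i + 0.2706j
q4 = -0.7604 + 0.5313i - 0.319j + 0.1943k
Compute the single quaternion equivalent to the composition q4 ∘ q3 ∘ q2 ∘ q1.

q2 · q1 = -0.3921 - 0.4325i + 0.5915j + 0.5562k
q3 · q2 · q1 = -0.4053 - 0.3552i + 0.2899j + 0.791k
q4 · q3 · q2 · q1 = 0.4357 - 0.2539i - 0.5804j - 0.6395k
0.4357 - 0.2539i - 0.5804j - 0.6395k


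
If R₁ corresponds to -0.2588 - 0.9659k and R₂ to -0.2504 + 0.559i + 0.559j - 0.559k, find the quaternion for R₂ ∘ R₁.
-0.4751 - 0.6846i + 0.3953j + 0.3865k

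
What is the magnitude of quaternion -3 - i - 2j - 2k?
√18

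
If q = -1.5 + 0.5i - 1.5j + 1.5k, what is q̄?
-1.5 - 0.5i + 1.5j - 1.5k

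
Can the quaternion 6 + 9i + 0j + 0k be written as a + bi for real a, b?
Yes. The quaternion 6 + 9i has j- and k-coefficients y = z = 0, so it lies in the complex subalgebra spanned by 1 and i.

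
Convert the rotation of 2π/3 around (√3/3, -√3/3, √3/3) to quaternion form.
0.5 + 0.5i - 0.5j + 0.5k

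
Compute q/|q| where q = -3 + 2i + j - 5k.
-0.4804 + 0.3203i + 0.1601j - 0.8006k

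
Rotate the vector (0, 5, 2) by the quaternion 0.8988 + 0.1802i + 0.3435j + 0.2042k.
(0.166, 3.891, 3.719)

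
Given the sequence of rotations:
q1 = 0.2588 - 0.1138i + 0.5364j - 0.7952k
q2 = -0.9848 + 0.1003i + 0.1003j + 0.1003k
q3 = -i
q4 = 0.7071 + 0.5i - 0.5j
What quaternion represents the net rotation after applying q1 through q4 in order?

q2 · q1 = -0.2175 + 0.0045i - 0.4339j + 0.8743k
q3 · q2 · q1 = 0.0045 + 0.2175i + 0.8743j + 0.4339k
q4 · q3 · q2 · q1 = 0.3316 - 0.0609i + 0.399j + 0.8527k
0.3316 - 0.0609i + 0.399j + 0.8527k


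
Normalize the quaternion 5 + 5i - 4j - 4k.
0.5522 + 0.5522i - 0.4417j - 0.4417k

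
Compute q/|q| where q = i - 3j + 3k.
0.2294i - 0.6882j + 0.6882k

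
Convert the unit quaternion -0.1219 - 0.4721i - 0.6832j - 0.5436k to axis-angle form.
axis = (-0.4756, -0.6883, -0.5477), θ = 194°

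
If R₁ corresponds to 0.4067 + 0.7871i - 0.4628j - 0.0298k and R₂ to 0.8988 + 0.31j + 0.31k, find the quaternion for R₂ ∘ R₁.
0.5182 + 0.8417i - 0.0459j - 0.1447k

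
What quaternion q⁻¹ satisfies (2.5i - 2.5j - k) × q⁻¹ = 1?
-0.1852i + 0.1852j + 0.0741k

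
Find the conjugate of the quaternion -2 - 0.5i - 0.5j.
-2 + 0.5i + 0.5j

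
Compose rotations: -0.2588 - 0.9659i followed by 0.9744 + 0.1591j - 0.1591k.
-0.2522 - 0.9412i + 0.1125j + 0.1948k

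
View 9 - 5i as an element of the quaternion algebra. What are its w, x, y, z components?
9 - 5i + 0j + 0k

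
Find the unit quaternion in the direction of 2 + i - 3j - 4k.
0.3651 + 0.1826i - 0.5477j - 0.7303k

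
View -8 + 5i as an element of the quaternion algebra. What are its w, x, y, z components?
-8 + 5i + 0j + 0k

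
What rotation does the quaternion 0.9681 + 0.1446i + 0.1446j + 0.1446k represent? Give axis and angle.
axis = (√3/3, √3/3, √3/3), θ = 29°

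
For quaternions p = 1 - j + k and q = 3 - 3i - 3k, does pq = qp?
No: pq = 6 - 6j - 3k ≠ 6 - 6i + 3k = qp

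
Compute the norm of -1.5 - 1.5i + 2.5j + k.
3.428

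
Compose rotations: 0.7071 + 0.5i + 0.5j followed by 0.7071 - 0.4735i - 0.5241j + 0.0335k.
0.9988 + 0.002i - 0.0003j + 0.049k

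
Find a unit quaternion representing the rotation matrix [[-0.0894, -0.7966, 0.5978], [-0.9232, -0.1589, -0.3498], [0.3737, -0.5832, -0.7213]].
-0.0872 + 0.6691i - 0.6426j + 0.363k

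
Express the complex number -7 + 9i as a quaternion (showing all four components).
-7 + 9i + 0j + 0k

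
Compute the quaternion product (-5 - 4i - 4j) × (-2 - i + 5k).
6 - 7i + 28j - 29k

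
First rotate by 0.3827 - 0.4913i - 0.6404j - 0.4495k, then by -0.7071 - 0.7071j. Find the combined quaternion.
-0.7234 + 0.6652i + 0.1822j - 0.0296k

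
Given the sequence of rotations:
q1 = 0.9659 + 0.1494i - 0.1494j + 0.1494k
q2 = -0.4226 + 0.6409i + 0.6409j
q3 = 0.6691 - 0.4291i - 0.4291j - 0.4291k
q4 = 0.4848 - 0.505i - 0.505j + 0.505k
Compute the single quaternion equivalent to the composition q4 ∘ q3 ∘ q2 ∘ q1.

q2 · q1 = -0.4082 + 0.6517i + 0.5864j - 0.2546k
q3 · q2 · q1 = 0.1489 + 0.9721i + 0.1786j + 0.0328k
q4 · q3 · q2 · q1 = 0.6367 + 0.2893i + 0.5189j + 0.4918k
0.6367 + 0.2893i + 0.5189j + 0.4918k


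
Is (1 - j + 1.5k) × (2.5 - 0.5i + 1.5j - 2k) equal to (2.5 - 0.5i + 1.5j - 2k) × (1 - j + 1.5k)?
No: pq = 7 - 0.75i - 1.75j + 1.25k ≠ 7 - 0.25i - 0.25j + 2.25k = qp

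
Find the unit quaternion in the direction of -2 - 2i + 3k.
-0.4851 - 0.4851i + 0.7276k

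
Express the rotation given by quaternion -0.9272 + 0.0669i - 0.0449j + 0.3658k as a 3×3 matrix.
[[0.7283, 0.6723, 0.1322], [-0.6843, 0.7234, 0.0912], [-0.0343, -0.1569, 0.987]]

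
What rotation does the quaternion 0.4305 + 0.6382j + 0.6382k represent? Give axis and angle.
axis = (0, √2/2, √2/2), θ = 129°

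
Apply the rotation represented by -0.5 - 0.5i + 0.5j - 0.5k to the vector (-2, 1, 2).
(-1, -2, -2)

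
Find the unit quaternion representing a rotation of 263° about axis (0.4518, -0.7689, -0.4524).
-0.6626 + 0.3384i - 0.5759j - 0.3388k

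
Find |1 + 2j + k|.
√6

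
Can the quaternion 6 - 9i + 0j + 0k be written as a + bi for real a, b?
Yes. The quaternion 6 - 9i has j- and k-coefficients y = z = 0, so it lies in the complex subalgebra spanned by 1 and i.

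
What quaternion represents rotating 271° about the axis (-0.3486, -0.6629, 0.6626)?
-0.7133 - 0.2443i - 0.4646j + 0.4644k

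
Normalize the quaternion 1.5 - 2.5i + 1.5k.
0.4575 - 0.7625i + 0.4575k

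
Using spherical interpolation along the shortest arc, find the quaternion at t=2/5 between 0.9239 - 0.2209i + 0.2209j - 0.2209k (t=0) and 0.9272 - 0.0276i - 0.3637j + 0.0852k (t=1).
0.9829 - 0.1517i - 0.0162j - 0.1033k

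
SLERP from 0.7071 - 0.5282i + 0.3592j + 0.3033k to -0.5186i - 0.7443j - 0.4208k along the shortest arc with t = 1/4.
0.6306 - 0.2859i + 0.5861j + 0.4208k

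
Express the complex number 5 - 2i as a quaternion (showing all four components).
5 - 2i + 0j + 0k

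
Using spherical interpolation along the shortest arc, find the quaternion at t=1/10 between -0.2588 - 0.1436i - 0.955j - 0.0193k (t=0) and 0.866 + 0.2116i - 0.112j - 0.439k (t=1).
-0.3757 - 0.1697i - 0.91j + 0.0445k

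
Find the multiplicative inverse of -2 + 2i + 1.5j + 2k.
-0.1404 - 0.1404i - 0.1053j - 0.1404k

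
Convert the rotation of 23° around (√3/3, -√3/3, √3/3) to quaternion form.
0.9799 + 0.1151i - 0.1151j + 0.1151k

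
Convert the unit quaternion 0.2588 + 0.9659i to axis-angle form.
axis = (1, 0, 0), θ = 5π/6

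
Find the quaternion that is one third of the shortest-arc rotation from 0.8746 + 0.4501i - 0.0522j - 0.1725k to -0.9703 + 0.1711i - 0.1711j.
0.9596 + 0.253i + 0.025j - 0.1205k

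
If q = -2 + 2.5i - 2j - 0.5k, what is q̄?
-2 - 2.5i + 2j + 0.5k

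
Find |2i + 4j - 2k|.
√24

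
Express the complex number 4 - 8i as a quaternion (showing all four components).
4 - 8i + 0j + 0k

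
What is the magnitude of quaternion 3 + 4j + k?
√26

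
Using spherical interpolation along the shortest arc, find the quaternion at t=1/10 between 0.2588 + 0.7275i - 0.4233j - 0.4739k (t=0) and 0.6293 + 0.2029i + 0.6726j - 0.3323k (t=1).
0.3381 + 0.7303i - 0.3138j - 0.5039k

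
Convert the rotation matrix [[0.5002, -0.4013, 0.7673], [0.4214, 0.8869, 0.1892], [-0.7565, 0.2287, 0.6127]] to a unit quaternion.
0.866 + 0.0114i + 0.4399j + 0.2375k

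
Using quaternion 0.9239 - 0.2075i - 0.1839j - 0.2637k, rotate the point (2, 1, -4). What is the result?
(3.072, -1.969, -2.773)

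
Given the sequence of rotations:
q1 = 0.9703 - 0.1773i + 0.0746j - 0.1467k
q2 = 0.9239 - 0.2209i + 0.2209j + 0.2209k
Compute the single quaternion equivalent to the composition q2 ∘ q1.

q2 · q1 = 0.8732 - 0.427i + 0.2117j + 0.1015k
0.8732 - 0.427i + 0.2117j + 0.1015k


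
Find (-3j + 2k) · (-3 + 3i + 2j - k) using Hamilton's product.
8 - i + 15j + 3k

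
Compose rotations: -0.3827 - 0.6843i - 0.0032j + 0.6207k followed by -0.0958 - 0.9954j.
0.0335 - 0.5523i + 0.3812j - 0.7406k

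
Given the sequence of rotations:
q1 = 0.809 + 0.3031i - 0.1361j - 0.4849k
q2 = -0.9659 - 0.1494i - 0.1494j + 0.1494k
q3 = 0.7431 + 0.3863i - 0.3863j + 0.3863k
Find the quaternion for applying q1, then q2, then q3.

q2 · q1 = -0.684 - 0.3209i - 0.0166j + 0.6548k
q3 · q2 · q1 = -0.6437 - 0.7492i - 0.125j + 0.092k
-0.6437 - 0.7492i - 0.125j + 0.092k


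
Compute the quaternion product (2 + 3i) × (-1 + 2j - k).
-2 - 3i + 7j + 4k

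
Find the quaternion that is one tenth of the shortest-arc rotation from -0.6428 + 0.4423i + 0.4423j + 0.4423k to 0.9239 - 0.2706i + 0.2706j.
-0.7029 + 0.4413i + 0.3785j + 0.4099k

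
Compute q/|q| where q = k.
k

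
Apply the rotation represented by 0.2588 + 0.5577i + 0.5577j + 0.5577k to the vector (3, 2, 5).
(4.488, 3.911, 1.601)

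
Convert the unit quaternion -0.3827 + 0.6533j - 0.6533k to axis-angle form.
axis = (0, √2/2, -√2/2), θ = 5π/4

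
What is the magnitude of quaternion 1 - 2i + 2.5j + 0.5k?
3.391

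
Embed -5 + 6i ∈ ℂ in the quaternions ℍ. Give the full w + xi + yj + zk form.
-5 + 6i + 0j + 0k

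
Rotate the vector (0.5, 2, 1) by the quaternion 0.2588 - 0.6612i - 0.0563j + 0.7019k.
(-1.531, -1.237, -1.173)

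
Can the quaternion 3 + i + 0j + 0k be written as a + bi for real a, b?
Yes. The quaternion 3 + i has j- and k-coefficients y = z = 0, so it lies in the complex subalgebra spanned by 1 and i.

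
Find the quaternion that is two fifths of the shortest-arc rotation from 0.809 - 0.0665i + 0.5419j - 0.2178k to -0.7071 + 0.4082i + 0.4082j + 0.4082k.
0.8906 - 0.2397i + 0.1772j - 0.3434k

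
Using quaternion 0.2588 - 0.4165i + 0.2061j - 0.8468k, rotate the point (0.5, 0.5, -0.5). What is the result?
(-0.532, -0.629, -0.267)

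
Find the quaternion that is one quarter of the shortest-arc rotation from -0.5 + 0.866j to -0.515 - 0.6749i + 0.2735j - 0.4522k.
-0.563 - 0.2022i + 0.7898j - 0.1355k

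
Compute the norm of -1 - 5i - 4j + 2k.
√46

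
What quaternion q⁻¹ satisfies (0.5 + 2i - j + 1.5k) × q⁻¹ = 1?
0.0667 - 0.2667i + 0.1333j - 0.2k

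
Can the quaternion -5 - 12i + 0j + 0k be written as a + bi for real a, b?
Yes. The quaternion -5 - 12i has j- and k-coefficients y = z = 0, so it lies in the complex subalgebra spanned by 1 and i.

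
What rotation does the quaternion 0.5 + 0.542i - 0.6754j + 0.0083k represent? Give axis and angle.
axis = (0.6258, -0.7799, 0.0096), θ = 2π/3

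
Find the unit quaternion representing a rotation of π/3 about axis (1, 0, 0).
0.866 + 0.5i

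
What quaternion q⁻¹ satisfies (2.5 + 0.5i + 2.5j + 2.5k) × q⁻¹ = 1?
0.1316 - 0.0263i - 0.1316j - 0.1316k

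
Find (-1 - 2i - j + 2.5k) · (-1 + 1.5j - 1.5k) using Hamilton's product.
6.25 - 0.25i - 3.5j - 4k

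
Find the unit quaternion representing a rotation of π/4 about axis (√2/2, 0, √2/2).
0.9239 + 0.2706i + 0.2706k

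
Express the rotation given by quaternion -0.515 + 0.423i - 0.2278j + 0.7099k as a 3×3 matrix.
[[-0.1117, 0.5385, 0.8352], [-0.9239, -0.3658, 0.1123], [0.3659, -0.7591, 0.5384]]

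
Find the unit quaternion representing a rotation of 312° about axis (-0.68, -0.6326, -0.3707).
-0.9135 - 0.2766i - 0.2573j - 0.1508k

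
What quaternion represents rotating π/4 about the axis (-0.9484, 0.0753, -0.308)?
0.9239 - 0.3629i + 0.0288j - 0.1179k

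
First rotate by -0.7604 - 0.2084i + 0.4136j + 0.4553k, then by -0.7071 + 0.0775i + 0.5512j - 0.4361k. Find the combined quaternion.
0.5244 + 0.5198i - 0.656j + 0.1566k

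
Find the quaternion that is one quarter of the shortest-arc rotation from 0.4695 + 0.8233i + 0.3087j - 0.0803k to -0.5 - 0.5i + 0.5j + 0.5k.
0.5284 + 0.8155i + 0.103j - 0.2126k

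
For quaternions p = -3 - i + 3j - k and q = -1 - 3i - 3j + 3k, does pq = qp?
No: pq = 12 + 16i + 12j + 4k ≠ 12 + 4i - 20k = qp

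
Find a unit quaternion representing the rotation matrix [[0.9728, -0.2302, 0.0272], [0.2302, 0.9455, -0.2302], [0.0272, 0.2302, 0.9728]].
0.9863 + 0.1167i + 0.1167k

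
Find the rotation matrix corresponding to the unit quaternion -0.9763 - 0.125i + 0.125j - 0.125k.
[[0.9375, -0.2753, -0.2128], [0.2128, 0.9375, -0.2753], [0.2753, 0.2128, 0.9375]]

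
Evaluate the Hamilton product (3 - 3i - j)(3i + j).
10 + 9i + 3j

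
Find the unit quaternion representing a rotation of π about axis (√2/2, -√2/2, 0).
0.7071i - 0.7071j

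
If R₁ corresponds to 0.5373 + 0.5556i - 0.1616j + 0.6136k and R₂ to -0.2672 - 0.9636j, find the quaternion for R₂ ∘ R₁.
-0.2993 - 0.7397i - 0.4746j + 0.3714k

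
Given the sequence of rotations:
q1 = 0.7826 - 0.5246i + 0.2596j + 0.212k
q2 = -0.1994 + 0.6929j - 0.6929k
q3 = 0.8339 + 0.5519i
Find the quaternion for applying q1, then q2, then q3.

q2 · q1 = -0.189 + 0.4314i + 0.854j - 0.221k
q3 · q2 · q1 = -0.3957 + 0.2554i + 0.8341j + 0.287k
-0.3957 + 0.2554i + 0.8341j + 0.287k


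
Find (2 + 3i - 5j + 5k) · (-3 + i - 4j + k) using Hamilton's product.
-34 + 8i + 9j - 20k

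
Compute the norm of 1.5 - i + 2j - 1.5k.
3.082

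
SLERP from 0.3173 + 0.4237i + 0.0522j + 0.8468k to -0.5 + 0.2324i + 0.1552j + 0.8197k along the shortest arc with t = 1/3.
0.0404 + 0.391i + 0.0956j + 0.9145k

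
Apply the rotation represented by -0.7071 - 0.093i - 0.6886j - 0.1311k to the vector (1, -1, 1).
(1.073, -0.586, -1.227)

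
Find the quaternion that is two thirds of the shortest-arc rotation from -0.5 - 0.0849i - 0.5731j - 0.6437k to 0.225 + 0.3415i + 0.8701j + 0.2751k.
-0.3318 - 0.2659i - 0.8033j - 0.4171k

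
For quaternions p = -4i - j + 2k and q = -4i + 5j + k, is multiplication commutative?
No: pq = -13 - 11i - 4j - 24k ≠ -13 + 11i + 4j + 24k = qp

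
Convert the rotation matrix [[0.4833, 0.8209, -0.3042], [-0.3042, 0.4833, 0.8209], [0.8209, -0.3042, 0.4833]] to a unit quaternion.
0.7826 - 0.3594i - 0.3594j - 0.3594k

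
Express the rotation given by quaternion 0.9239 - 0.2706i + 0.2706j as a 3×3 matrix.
[[0.8536, -0.1464, 0.5], [-0.1464, 0.8536, 0.5], [-0.5, -0.5, 0.7071]]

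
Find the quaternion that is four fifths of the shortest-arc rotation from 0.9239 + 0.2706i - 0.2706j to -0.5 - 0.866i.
0.6215 + 0.7811i - 0.0601j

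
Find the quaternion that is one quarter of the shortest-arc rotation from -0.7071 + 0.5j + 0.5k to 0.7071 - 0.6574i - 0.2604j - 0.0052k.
-0.7635 + 0.1864i + 0.4719j + 0.3995k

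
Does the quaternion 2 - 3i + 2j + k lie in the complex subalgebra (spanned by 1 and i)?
No. The quaternion 2 - 3i + 2j + k has j-coefficient y = 2 and k-coefficient z = 1, not both zero, so it does not lie in the complex subalgebra spanned by 1 and i.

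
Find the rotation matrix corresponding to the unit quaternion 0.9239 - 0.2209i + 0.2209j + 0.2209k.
[[0.8048, -0.5058, 0.3106], [0.3106, 0.8048, 0.5058], [-0.5058, -0.3106, 0.8048]]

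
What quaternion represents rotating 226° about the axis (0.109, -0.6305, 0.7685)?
-0.3907 + 0.1003i - 0.5804j + 0.7074k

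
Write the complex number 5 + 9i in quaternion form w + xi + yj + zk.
5 + 9i + 0j + 0k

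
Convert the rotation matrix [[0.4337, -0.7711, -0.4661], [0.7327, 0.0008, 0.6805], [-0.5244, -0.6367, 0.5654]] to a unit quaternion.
0.7071 - 0.4657i + 0.0206j + 0.5317k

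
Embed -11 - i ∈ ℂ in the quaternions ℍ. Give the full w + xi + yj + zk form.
-11 - i + 0j + 0k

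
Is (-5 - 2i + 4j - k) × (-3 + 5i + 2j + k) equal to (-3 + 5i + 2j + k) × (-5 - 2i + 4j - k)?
No: pq = 18 - 13i - 25j - 26k ≠ 18 - 25i - 19j + 22k = qp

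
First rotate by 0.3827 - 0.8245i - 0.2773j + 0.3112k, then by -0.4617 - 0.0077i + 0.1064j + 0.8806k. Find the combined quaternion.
-0.4276 + 0.655i - 0.5549j + 0.2832k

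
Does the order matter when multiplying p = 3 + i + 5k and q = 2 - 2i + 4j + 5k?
Yes: pq = -17 - 24i - 3j + 29k ≠ -17 + 16i + 27j + 21k = qp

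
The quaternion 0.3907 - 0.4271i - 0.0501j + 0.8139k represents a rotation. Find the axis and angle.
axis = (-0.464, -0.0544, 0.8842), θ = 134°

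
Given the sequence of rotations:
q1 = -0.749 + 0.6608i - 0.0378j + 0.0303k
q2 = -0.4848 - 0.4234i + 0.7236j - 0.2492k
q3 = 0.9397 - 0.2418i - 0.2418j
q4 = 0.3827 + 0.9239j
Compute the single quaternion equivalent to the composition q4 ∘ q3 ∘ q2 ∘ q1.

q2 · q1 = 0.6778 + 0.0093i - 0.6755j - 0.2902k
q3 · q2 · q1 = 0.4758 - 0.085i - 0.8688j - 0.1071k
q4 · q3 · q2 · q1 = 0.9848 - 0.1315i + 0.1071j + 0.0375k
0.9848 - 0.1315i + 0.1071j + 0.0375k


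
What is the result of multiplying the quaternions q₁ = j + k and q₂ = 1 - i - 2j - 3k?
5 - i + 2k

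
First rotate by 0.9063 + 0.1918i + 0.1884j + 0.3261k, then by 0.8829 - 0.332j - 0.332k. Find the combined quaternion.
0.971 + 0.1236i - 0.1982j + 0.0507k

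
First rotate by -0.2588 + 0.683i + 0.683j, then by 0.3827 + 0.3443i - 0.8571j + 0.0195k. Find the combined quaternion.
0.2512 + 0.159i + 0.4965j + 0.8155k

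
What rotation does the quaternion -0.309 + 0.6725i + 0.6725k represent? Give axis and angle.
axis = (√2/2, 0, √2/2), θ = 216°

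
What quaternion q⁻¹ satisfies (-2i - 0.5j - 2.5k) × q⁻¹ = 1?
0.1905i + 0.0476j + 0.2381k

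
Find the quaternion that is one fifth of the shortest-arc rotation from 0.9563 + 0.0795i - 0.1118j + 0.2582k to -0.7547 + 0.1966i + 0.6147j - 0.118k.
0.9453 + 0.0232i - 0.2229j + 0.2369k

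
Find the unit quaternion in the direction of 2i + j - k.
0.8165i + 0.4082j - 0.4082k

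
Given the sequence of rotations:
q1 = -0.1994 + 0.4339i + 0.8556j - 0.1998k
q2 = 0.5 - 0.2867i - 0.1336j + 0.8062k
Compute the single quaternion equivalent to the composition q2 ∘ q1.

q2 · q1 = 0.3001 - 0.389i + 0.747j - 0.448k
0.3001 - 0.389i + 0.747j - 0.448k


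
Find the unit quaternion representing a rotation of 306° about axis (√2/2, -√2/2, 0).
-0.891 + 0.321i - 0.321j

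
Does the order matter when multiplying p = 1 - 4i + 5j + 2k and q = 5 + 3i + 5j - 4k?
Yes: pq = -47i + 20j - 29k ≠ 13i + 40j + 41k = qp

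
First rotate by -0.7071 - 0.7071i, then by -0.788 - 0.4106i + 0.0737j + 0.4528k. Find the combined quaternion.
0.2669 + 0.8475i - 0.3723j - 0.2681k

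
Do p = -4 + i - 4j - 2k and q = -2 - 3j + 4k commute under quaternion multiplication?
No: pq = 4 - 24i + 16j - 15k ≠ 4 + 20i + 24j - 9k = qp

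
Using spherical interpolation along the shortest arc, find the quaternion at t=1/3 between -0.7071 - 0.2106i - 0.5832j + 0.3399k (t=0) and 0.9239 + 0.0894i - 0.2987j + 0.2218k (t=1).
-0.9118 - 0.1959i - 0.3199j + 0.167k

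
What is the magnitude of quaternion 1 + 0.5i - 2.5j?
2.739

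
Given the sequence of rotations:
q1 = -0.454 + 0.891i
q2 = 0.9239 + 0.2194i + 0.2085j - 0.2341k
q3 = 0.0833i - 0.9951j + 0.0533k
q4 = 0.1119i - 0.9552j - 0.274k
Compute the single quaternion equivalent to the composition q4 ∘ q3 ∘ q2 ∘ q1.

q2 · q1 = -0.6149 + 0.7236i - 0.3032j - 0.0795k
q3 · q2 · q1 = -0.3578 + 0.044i + 0.6571j + 0.662k
q4 · q3 · q2 · q1 = 0.8041 - 0.4923i + 0.2556j + 0.2136k
0.8041 - 0.4923i + 0.2556j + 0.2136k


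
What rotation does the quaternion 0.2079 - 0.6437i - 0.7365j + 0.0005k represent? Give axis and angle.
axis = (-0.6581, -0.753, 0.0005), θ = 156°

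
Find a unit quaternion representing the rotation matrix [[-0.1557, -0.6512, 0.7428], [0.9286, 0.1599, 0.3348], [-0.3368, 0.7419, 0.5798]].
0.6293 + 0.1617i + 0.4289j + 0.6276k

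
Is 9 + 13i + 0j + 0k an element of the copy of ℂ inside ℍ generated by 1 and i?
Yes. The quaternion 9 + 13i has j- and k-coefficients y = z = 0, so it lies in the complex subalgebra spanned by 1 and i.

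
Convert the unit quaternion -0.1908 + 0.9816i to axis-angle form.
axis = (1, 0, 0), θ = 202°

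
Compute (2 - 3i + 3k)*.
2 + 3i - 3k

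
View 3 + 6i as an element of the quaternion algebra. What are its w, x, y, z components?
3 + 6i + 0j + 0k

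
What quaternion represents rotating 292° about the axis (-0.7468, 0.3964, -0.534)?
-0.829 - 0.4176i + 0.2217j - 0.2986k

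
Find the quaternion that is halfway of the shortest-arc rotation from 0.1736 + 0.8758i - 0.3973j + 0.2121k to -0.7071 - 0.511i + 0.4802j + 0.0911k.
0.4719 + 0.743i - 0.4702j + 0.0648k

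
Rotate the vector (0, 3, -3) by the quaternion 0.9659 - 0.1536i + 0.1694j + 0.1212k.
(-1.729, 1.757, -3.453)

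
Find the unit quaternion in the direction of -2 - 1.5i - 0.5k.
-0.7845 - 0.5883i - 0.1961k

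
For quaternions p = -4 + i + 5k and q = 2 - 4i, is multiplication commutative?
No: pq = -4 + 18i - 20j + 10k ≠ -4 + 18i + 20j + 10k = qp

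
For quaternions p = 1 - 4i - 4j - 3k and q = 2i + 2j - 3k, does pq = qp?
No: pq = 7 + 20i - 16j - 3k ≠ 7 - 16i + 20j - 3k = qp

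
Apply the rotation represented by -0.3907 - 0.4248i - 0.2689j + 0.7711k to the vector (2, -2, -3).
(-0.995, 2.592, -3.048)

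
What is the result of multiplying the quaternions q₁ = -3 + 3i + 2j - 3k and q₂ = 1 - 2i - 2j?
7 + 3i + 14j - 5k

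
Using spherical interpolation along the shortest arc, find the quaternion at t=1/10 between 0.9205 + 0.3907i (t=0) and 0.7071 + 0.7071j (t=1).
0.9293 + 0.3604i + 0.0802j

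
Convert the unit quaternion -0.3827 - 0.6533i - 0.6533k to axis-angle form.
axis = (-√2/2, 0, -√2/2), θ = 5π/4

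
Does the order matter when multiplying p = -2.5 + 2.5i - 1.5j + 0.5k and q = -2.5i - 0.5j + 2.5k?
Yes: pq = 4.25 + 2.75i - 6.25j - 11.25k ≠ 4.25 + 9.75i + 8.75j - 1.25k = qp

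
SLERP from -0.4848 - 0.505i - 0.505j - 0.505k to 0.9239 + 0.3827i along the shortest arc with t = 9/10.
-0.9081 - 0.4108i - 0.0575j - 0.0575k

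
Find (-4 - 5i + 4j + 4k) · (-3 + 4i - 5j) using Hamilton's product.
52 + 19i + 24j - 3k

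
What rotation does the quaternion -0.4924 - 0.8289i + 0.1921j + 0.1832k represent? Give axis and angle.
axis = (-0.9524, 0.2207, 0.2105), θ = 239°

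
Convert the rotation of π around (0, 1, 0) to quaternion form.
j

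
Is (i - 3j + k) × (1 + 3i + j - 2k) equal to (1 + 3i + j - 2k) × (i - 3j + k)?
No: pq = 2 + 6i + 2j + 11k ≠ 2 - 4i - 8j - 9k = qp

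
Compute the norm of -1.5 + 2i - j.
2.693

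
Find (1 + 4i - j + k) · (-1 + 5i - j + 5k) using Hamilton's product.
-27 - 3i - 15j + 5k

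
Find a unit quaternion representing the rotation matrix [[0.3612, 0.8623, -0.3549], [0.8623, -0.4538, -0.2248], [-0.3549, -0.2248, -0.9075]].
0.825i + 0.5226j - 0.2151k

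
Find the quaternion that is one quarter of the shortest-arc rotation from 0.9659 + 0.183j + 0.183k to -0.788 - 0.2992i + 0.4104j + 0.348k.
0.9948 + 0.0852i + 0.0291j + 0.0469k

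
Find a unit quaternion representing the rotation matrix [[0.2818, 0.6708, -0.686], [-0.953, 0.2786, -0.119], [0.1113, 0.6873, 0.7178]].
0.7547 + 0.2671i - 0.2641j - 0.5379k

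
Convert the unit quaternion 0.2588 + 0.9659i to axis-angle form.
axis = (1, 0, 0), θ = 5π/6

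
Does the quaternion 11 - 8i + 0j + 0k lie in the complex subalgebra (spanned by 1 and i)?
Yes. The quaternion 11 - 8i has j- and k-coefficients y = z = 0, so it lies in the complex subalgebra spanned by 1 and i.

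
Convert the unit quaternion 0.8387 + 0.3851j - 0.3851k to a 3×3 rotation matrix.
[[0.4068, 0.646, 0.646], [-0.646, 0.7034, -0.2966], [-0.646, -0.2966, 0.7034]]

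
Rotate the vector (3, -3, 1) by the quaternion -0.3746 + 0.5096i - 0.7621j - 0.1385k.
(2.471, -2.753, -2.305)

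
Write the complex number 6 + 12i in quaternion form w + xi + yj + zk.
6 + 12i + 0j + 0k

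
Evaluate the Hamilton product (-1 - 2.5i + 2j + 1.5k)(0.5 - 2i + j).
-7.5 - 0.75i - 3j + 2.25k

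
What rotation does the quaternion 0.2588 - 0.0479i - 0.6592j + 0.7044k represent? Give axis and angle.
axis = (-0.0496, -0.6825, 0.7292), θ = 5π/6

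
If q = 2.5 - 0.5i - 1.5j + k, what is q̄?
2.5 + 0.5i + 1.5j - k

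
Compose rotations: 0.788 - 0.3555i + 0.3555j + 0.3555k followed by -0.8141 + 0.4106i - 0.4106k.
-0.3496 + 0.7589i - 0.2894j - 0.467k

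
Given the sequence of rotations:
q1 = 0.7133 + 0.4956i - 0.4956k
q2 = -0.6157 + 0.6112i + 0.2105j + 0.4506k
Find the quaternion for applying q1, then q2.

q2 · q1 = -0.5188 + 0.0265i + 0.6764j + 0.5222k
-0.5188 + 0.0265i + 0.6764j + 0.5222k


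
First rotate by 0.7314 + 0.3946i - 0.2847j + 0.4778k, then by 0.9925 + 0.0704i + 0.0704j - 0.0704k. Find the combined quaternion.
0.7518 + 0.4567i - 0.2925j + 0.3749k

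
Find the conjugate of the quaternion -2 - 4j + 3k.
-2 + 4j - 3k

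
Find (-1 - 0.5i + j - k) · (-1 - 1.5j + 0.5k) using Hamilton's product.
3 - 0.5i + 0.75j + 1.25k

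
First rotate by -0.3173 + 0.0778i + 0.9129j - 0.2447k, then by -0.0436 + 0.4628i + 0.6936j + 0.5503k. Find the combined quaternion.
-0.5207 - 0.8223i - 0.1038j + 0.2046k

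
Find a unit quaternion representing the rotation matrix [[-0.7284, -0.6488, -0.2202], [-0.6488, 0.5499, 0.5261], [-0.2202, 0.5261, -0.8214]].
-0.3685i + 0.8803j + 0.2988k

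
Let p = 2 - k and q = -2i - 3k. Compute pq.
-3 - 4i + 2j - 6k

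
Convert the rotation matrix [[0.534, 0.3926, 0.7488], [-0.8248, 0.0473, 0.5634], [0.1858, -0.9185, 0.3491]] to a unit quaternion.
0.6947 - 0.5333i + 0.2026j - 0.4381k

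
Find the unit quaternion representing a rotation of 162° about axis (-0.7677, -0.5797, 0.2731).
0.1564 - 0.7582i - 0.5726j + 0.2697k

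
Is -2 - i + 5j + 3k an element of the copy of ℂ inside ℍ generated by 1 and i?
No. The quaternion -2 - i + 5j + 3k has j-coefficient y = 5 and k-coefficient z = 3, not both zero, so it does not lie in the complex subalgebra spanned by 1 and i.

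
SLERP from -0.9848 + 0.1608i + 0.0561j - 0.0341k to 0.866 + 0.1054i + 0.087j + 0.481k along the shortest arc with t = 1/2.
-0.9629 + 0.0288i - 0.0161j - 0.268k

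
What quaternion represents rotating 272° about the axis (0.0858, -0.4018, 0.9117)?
-0.7193 + 0.0596i - 0.2791j + 0.6333k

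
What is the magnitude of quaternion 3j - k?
√10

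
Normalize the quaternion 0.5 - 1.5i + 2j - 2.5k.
0.14 - 0.4201i + 0.5601j - 0.7001k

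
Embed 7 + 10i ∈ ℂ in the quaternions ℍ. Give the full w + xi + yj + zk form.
7 + 10i + 0j + 0k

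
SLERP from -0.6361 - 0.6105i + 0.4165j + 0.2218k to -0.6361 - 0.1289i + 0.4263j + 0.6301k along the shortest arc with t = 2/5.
-0.669 - 0.4378i + 0.4422j + 0.4065k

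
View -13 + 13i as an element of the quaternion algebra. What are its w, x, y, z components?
-13 + 13i + 0j + 0k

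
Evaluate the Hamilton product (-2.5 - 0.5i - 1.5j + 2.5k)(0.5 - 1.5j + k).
-6 + 2i + 3.5j - 0.5k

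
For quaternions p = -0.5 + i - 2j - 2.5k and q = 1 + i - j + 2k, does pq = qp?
No: pq = 1.5 - 6i - 6j - 2.5k ≠ 1.5 + 7i + 3j - 4.5k = qp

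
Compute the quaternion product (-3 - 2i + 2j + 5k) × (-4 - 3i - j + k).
3 + 24i - 18j - 15k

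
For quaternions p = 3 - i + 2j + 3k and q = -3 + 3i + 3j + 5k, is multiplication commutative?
No: pq = -27 + 13i + 17j - 3k ≠ -27 + 11i - 11j + 15k = qp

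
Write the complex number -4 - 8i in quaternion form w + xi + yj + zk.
-4 - 8i + 0j + 0k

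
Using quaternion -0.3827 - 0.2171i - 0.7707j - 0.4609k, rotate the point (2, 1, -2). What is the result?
(-2.824, 0.767, 0.662)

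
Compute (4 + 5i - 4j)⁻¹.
0.0702 - 0.0877i + 0.0702j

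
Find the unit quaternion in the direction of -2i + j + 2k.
-0.6667i + 0.3333j + 0.6667k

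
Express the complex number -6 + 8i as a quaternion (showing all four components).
-6 + 8i + 0j + 0k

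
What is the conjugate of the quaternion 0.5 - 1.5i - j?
0.5 + 1.5i + j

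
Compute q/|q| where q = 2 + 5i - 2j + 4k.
0.2857 + 0.7143i - 0.2857j + 0.5714k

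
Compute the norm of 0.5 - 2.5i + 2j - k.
3.391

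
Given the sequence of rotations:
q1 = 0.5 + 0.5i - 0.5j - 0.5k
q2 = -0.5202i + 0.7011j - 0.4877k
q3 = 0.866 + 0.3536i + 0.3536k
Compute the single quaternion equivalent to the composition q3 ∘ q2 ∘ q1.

q2 · q1 = 0.3668 - 0.8545i - 0.1534j - 0.3343k
q3 · q2 · q1 = 0.738 - 0.5561i - 0.3168j - 0.214k
0.738 - 0.5561i - 0.3168j - 0.214k


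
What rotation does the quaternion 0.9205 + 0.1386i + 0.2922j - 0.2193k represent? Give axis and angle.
axis = (0.3547, 0.7478, -0.5612), θ = 46°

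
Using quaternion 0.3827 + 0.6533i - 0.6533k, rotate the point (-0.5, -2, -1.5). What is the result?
(0.207, 2.414, -0.793)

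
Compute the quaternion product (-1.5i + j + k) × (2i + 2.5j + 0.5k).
-2i + 2.75j - 5.75k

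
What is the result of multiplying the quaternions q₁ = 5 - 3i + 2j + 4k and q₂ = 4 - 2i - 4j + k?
18 - 4i - 17j + 37k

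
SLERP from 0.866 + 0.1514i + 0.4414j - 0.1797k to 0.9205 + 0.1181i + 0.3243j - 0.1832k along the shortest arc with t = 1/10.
0.8722 + 0.1482i + 0.43j - 0.1802k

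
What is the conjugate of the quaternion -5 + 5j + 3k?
-5 - 5j - 3k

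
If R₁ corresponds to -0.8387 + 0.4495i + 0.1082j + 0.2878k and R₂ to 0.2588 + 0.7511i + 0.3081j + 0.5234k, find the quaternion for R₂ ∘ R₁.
-0.7386 - 0.4816i - 0.2113j - 0.4217k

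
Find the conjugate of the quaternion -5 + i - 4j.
-5 - i + 4j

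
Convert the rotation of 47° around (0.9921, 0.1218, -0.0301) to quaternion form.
0.9171 + 0.3956i + 0.0486j - 0.012k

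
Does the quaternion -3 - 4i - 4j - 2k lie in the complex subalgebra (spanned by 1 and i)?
No. The quaternion -3 - 4i - 4j - 2k has j-coefficient y = -4 and k-coefficient z = -2, not both zero, so it does not lie in the complex subalgebra spanned by 1 and i.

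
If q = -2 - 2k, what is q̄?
-2 + 2k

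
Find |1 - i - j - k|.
2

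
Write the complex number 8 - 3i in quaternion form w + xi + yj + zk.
8 - 3i + 0j + 0k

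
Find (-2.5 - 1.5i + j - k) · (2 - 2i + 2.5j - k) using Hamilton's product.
-11.5 + 3.5i - 3.75j - 1.25k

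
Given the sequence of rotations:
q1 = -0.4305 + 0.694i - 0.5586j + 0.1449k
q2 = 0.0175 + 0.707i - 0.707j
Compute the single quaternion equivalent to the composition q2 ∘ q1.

q2 · q1 = -0.8931 - 0.3947i + 0.1921j + 0.0983k
-0.8931 - 0.3947i + 0.1921j + 0.0983k
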